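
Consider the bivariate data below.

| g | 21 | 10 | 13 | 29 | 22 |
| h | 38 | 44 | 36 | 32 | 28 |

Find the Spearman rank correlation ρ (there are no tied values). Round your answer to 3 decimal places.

Rank g: 3, 1, 2, 5, 4
Rank h: 4, 5, 3, 2, 1
d = rank(g) − rank(h): -1, -4, -1, 3, 3; Σd² = 36
ρ = 1 − 6Σd² / [n(n²−1)] = 1 − 6×36 / (5×24) = 1 − 216/120 ≈ -0.800

-0.800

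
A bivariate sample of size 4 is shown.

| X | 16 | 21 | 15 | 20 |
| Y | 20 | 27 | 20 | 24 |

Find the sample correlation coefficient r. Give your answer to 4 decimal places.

0.9648

n = 4, ΣX = 72, ΣY = 91, ΣX² = 1322, ΣY² = 2105, ΣXY = 1667
nΣXY − ΣXΣY = 6668 − 6552 = 116
nΣX² − (ΣX)² = 5288 − 5184 = 104; nΣY² − (ΣY)² = 8420 − 8281 = 139
r = 116 / √(104 × 139) = 116 / 120.2331 ≈ 0.9648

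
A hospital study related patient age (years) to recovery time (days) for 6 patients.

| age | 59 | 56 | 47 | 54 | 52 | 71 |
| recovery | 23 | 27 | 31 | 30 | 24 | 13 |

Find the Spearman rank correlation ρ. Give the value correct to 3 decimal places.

-0.829

Rank age: 5, 4, 1, 3, 2, 6
Rank recovery: 2, 4, 6, 5, 3, 1
d = rank(age) − rank(recovery): 3, 0, -5, -2, -1, 5; Σd² = 64
ρ = 1 − 6Σd² / [n(n²−1)] = 1 − 6×64 / (6×35) = 1 − 384/210 ≈ -0.829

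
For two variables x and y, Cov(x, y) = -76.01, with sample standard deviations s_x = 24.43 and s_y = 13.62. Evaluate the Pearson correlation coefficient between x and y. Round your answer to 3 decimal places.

r = Cov(x,y) / (s_x · s_y) = -76.01 / (24.43 × 13.62)
  = -76.01 / 332.7366 ≈ -0.228

-0.228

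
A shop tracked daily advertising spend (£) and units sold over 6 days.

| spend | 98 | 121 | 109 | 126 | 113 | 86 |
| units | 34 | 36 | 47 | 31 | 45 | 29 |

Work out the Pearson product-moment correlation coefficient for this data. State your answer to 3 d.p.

n = 6, Σx = 653, Σy = 222, Σx² = 72167, Σy² = 8488, Σxy = 24296
nΣxy − ΣxΣy = 145776 − 144966 = 810
nΣx² − (Σx)² = 433002 − 426409 = 6593; nΣy² − (Σy)² = 50928 − 49284 = 1644
r = 810 / √(6593 × 1644) = 810 / 3292.2473 ≈ 0.246

0.246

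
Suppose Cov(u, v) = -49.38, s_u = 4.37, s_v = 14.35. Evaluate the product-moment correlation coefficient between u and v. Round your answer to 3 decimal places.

-0.787

r = Cov(u,v) / (s_u · s_v) = -49.38 / (4.37 × 14.35)
  = -49.38 / 62.7095 ≈ -0.787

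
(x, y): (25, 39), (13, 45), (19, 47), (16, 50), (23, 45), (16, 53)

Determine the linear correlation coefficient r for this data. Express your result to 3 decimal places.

n = 6, Σx = 112, Σy = 279, Σx² = 2196, Σy² = 13089, Σxy = 5136
nΣxy − ΣxΣy = 30816 − 31248 = -432
nΣx² − (Σx)² = 13176 − 12544 = 632; nΣy² − (Σy)² = 78534 − 77841 = 693
r = -432 / √(632 × 693) = -432 / 661.7976 ≈ -0.653

-0.653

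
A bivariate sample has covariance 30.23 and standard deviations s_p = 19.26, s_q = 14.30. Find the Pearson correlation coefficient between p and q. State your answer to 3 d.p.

r = Cov(p,q) / (s_p · s_q) = 30.23 / (19.26 × 14.30)
  = 30.23 / 275.4180 ≈ 0.110

0.110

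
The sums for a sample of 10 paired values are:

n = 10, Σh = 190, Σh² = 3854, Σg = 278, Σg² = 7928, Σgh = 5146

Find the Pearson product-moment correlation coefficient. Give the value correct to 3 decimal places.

r = (nΣgh − ΣgΣh) / √[(nΣg² − (Σg)²)(nΣh² − (Σh)²)]
Numerator: 10×5146 − 278×190 = -1360
Denominator: √[(79280 − 77284)(38540 − 36100)] = √[1996 × 2440] = 2206.8620
r = -1360 / 2206.8620 ≈ -0.616

-0.616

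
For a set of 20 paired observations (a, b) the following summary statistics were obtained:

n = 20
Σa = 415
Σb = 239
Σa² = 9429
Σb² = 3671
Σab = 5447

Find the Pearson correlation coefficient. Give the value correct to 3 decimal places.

0.597

r = (nΣab − ΣaΣb) / √[(nΣa² − (Σa)²)(nΣb² − (Σb)²)]
Numerator: 20×5447 − 415×239 = 9755
Denominator: √[(188580 − 172225)(73420 − 57121)] = √[16355 × 16299] = 16326.9760
r = 9755 / 16326.9760 ≈ 0.597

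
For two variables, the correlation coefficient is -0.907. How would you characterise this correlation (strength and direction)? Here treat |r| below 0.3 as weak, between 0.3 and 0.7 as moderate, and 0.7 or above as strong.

r = -0.907 < 0 so the relationship is negative.
|r| = 0.907, which falls in the strong range.

strong negative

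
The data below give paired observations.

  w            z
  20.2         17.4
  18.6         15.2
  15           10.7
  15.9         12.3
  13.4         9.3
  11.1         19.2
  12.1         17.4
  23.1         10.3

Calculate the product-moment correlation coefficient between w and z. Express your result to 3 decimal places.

n = 8, Σw = 129.4, Σz = 111.8, Σw² = 2214.6, Σz² = 1663.56, Σwz = 1776.48
nΣwz − ΣwΣz = 14211.84 − 14466.92 = -255.08
nΣw² − (Σw)² = 17716.8 − 16744.36 = 972.44; nΣz² − (Σz)² = 13308.48 − 12499.24 = 809.24
r = -255.08 / √(972.44 × 809.24) = -255.08 / 887.0949 ≈ -0.288

-0.288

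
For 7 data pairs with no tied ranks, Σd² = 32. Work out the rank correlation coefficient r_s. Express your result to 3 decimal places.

ρ = 1 − 6Σd² / [n(n²−1)] = 1 − 6×32 / (7×48)
  = 1 − 192/336 = 1 − 0.5714 ≈ 0.429

0.429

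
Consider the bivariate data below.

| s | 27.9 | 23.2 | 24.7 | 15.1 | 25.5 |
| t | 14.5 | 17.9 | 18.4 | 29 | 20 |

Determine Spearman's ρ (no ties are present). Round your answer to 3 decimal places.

-0.600

Rank s: 5, 2, 3, 1, 4
Rank t: 1, 2, 3, 5, 4
d = rank(s) − rank(t): 4, 0, 0, -4, 0; Σd² = 32
ρ = 1 − 6Σd² / [n(n²−1)] = 1 − 6×32 / (5×24) = 1 − 192/120 ≈ -0.600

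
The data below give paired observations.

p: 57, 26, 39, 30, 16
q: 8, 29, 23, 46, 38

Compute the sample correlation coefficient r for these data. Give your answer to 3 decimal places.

n = 5, Σp = 168, Σq = 144, Σp² = 6602, Σq² = 4994, Σpq = 4095
nΣpq − ΣpΣq = 20475 − 24192 = -3717
nΣp² − (Σp)² = 33010 − 28224 = 4786; nΣq² − (Σq)² = 24970 − 20736 = 4234
r = -3717 / √(4786 × 4234) = -3717 / 4501.5468 ≈ -0.826

-0.826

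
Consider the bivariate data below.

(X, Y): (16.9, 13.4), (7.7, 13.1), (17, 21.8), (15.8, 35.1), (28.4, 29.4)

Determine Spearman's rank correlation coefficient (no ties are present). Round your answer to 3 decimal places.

Rank X: 3, 1, 4, 2, 5
Rank Y: 2, 1, 3, 5, 4
d = rank(X) − rank(Y): 1, 0, 1, -3, 1; Σd² = 12
ρ = 1 − 6Σd² / [n(n²−1)] = 1 − 6×12 / (5×24) = 1 − 72/120 ≈ 0.400

0.400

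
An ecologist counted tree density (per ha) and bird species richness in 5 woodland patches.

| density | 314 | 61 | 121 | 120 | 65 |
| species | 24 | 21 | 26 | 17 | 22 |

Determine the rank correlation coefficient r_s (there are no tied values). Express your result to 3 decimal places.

Rank density: 5, 1, 4, 3, 2
Rank species: 4, 2, 5, 1, 3
d = rank(density) − rank(species): 1, -1, -1, 2, -1; Σd² = 8
ρ = 1 − 6Σd² / [n(n²−1)] = 1 − 6×8 / (5×24) = 1 − 48/120 ≈ 0.600

0.600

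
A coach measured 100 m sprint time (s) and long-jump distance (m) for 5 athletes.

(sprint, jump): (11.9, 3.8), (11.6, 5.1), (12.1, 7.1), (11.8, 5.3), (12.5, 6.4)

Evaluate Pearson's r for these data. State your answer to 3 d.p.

n = 5, Σx = 59.9, Σy = 27.7, Σx² = 718.07, Σy² = 159.91, Σxy = 332.83
nΣxy − ΣxΣy = 1664.15 − 1659.23 = 4.92
nΣx² − (Σx)² = 3590.35 − 3588.01 = 2.34; nΣy² − (Σy)² = 799.55 − 767.29 = 32.26
r = 4.92 / √(2.34 × 32.26) = 4.92 / 8.6884 ≈ 0.566

0.566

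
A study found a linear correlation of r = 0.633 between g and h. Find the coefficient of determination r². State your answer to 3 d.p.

0.401

r² = (0.633)² = 0.401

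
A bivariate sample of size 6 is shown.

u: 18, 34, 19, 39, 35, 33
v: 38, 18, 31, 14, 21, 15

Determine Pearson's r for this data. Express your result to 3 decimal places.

-0.943

n = 6, Σu = 178, Σv = 137, Σu² = 5676, Σv² = 3591, Σuv = 3661
nΣuv − ΣuΣv = 21966 − 24386 = -2420
nΣu² − (Σu)² = 34056 − 31684 = 2372; nΣv² − (Σv)² = 21546 − 18769 = 2777
r = -2420 / √(2372 × 2777) = -2420 / 2566.5237 ≈ -0.943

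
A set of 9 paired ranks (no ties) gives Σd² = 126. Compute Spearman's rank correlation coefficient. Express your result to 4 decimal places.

ρ = 1 − 6Σd² / [n(n²−1)] = 1 − 6×126 / (9×80)
  = 1 − 756/720 = 1 − 1.05000 ≈ -0.0500

-0.0500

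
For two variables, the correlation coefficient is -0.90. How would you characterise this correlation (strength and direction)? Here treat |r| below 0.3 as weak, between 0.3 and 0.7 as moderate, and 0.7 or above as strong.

strong negative

r = -0.90 < 0 so the relationship is negative.
|r| = 0.90, which falls in the strong range.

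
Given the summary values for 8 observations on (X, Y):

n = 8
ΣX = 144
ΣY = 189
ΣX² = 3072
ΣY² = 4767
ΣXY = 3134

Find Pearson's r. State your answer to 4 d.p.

r = (nΣXY − ΣXΣY) / √[(nΣX² − (ΣX)²)(nΣY² − (ΣY)²)]
Numerator: 8×3134 − 144×189 = -2144
Denominator: √[(24576 − 20736)(38136 − 35721)] = √[3840 × 2415] = 3045.2586
r = -2144 / 3045.2586 ≈ -0.7040

-0.7040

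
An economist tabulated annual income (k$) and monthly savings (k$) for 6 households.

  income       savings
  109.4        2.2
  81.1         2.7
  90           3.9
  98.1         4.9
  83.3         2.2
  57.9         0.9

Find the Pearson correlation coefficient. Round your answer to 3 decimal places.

n = 6, Σx = 519.8, Σy = 16.8, Σx² = 46560.48, Σy² = 57, Σxy = 1526.71
nΣxy − ΣxΣy = 9160.26 − 8732.64 = 427.62
nΣx² − (Σx)² = 279362.88 − 270192.04 = 9170.84; nΣy² − (Σy)² = 342 − 282.24 = 59.76
r = 427.62 / √(9170.84 × 59.76) = 427.62 / 740.3036 ≈ 0.578

0.578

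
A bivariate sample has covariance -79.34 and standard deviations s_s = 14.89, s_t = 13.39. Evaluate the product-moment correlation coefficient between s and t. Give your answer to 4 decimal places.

r = Cov(s,t) / (s_s · s_t) = -79.34 / (14.89 × 13.39)
  = -79.34 / 199.3771 ≈ -0.3979

-0.3979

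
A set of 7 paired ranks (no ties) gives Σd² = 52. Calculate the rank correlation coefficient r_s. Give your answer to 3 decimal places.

ρ = 1 − 6Σd² / [n(n²−1)] = 1 − 6×52 / (7×48)
  = 1 − 312/336 = 1 − 0.9286 ≈ 0.071

0.071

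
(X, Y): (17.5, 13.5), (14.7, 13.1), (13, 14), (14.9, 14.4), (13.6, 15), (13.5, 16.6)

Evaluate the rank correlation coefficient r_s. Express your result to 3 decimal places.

Rank X: 6, 4, 1, 5, 3, 2
Rank Y: 2, 1, 3, 4, 5, 6
d = rank(X) − rank(Y): 4, 3, -2, 1, -2, -4; Σd² = 50
ρ = 1 − 6Σd² / [n(n²−1)] = 1 − 6×50 / (6×35) = 1 − 300/210 ≈ -0.429

-0.429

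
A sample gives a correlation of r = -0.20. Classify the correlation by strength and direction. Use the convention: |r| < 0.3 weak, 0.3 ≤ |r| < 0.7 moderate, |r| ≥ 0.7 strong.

weak negative

r = -0.20 < 0 so the relationship is negative.
|r| = 0.20, which falls in the weak range.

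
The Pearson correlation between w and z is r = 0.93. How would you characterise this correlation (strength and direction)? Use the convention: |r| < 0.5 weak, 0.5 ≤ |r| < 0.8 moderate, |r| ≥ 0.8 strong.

r = 0.93 > 0 so the relationship is positive.
|r| = 0.93, which falls in the strong range.

strong positive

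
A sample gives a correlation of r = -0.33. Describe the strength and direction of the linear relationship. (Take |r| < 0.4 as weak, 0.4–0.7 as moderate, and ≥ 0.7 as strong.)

r = -0.33 < 0 so the relationship is negative.
|r| = 0.33, which falls in the weak range.

weak negative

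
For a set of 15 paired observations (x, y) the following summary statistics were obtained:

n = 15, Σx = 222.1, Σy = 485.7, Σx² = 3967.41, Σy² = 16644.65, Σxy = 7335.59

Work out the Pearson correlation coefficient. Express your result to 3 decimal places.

0.182

r = (nΣxy − ΣxΣy) / √[(nΣx² − (Σx)²)(nΣy² − (Σy)²)]
Numerator: 15×7335.59 − 222.1×485.7 = 2159.88
Denominator: √[(59511.15 − 49328.41)(249669.75 − 235904.49)] = √[10182.74 × 13765.26] = 11839.2594
r = 2159.88 / 11839.2594 ≈ 0.182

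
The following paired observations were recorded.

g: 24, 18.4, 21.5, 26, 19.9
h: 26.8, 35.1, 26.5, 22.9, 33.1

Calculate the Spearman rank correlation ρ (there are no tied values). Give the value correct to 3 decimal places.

-0.900

Rank g: 4, 1, 3, 5, 2
Rank h: 3, 5, 2, 1, 4
d = rank(g) − rank(h): 1, -4, 1, 4, -2; Σd² = 38
ρ = 1 − 6Σd² / [n(n²−1)] = 1 − 6×38 / (5×24) = 1 − 228/120 ≈ -0.900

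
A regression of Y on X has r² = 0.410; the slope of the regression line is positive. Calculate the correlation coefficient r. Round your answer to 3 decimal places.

|r| = √0.410 = 0.640
The association is positive, so r = 0.640.

0.640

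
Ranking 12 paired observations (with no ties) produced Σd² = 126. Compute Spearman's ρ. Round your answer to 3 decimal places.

ρ = 1 − 6Σd² / [n(n²−1)] = 1 − 6×126 / (12×143)
  = 1 − 756/1716 = 1 − 0.4406 ≈ 0.559

0.559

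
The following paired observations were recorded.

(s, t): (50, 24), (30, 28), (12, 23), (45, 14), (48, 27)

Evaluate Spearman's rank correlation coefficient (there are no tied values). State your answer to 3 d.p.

0.100

Rank s: 5, 2, 1, 3, 4
Rank t: 3, 5, 2, 1, 4
d = rank(s) − rank(t): 2, -3, -1, 2, 0; Σd² = 18
ρ = 1 − 6Σd² / [n(n²−1)] = 1 − 6×18 / (5×24) = 1 − 108/120 ≈ 0.100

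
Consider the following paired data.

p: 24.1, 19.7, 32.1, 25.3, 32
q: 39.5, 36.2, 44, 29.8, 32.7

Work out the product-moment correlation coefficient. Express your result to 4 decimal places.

n = 5, Σp = 133.2, Σq = 182.2, Σp² = 3663.4, Σq² = 6764.02, Σpq = 4877.83
nΣpq − ΣpΣq = 24389.15 − 24269.04 = 120.11
nΣp² − (Σp)² = 18317 − 17742.24 = 574.76; nΣq² − (Σq)² = 33820.1 − 33196.84 = 623.26
r = 120.11 / √(574.76 × 623.26) = 120.11 / 598.5189 ≈ 0.2007

0.2007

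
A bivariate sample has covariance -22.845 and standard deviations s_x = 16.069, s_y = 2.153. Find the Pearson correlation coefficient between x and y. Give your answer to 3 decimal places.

r = Cov(x,y) / (s_x · s_y) = -22.845 / (16.069 × 2.153)
  = -22.845 / 34.5966 ≈ -0.660

-0.660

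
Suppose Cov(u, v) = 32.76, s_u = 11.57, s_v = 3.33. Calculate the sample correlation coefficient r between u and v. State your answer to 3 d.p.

0.850

r = Cov(u,v) / (s_u · s_v) = 32.76 / (11.57 × 3.33)
  = 32.76 / 38.5281 ≈ 0.850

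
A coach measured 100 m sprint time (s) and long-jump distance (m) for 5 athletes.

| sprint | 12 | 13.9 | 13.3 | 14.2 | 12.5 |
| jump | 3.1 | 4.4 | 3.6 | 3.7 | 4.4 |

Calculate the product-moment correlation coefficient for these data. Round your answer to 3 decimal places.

0.349

n = 5, Σx = 65.9, Σy = 19.2, Σx² = 871.99, Σy² = 74.98, Σxy = 253.78
nΣxy − ΣxΣy = 1268.9 − 1265.28 = 3.62
nΣx² − (Σx)² = 4359.95 − 4342.81 = 17.14; nΣy² − (Σy)² = 374.9 − 368.64 = 6.26
r = 3.62 / √(17.14 × 6.26) = 3.62 / 10.3584 ≈ 0.349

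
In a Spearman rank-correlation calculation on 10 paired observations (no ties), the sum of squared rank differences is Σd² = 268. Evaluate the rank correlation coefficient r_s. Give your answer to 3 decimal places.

-0.624

ρ = 1 − 6Σd² / [n(n²−1)] = 1 − 6×268 / (10×99)
  = 1 − 1608/990 = 1 − 1.6242 ≈ -0.624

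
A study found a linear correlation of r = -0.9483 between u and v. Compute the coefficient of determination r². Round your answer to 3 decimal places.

0.899

r² = (-0.9483)² = 0.899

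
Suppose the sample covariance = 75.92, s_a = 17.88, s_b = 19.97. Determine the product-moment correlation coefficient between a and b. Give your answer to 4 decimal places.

r = Cov(a,b) / (s_a · s_b) = 75.92 / (17.88 × 19.97)
  = 75.92 / 357.0636 ≈ 0.2126

0.2126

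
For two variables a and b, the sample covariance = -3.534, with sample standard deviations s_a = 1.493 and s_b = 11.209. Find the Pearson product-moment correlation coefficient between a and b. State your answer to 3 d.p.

r = Cov(a,b) / (s_a · s_b) = -3.534 / (1.493 × 11.209)
  = -3.534 / 16.7350 ≈ -0.211

-0.211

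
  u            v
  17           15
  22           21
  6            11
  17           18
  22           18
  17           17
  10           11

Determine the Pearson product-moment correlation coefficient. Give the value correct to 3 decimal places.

0.926

n = 7, Σu = 111, Σv = 111, Σu² = 1971, Σv² = 1845, Σuv = 1884
nΣuv − ΣuΣv = 13188 − 12321 = 867
nΣu² − (Σu)² = 13797 − 12321 = 1476; nΣv² − (Σv)² = 12915 − 12321 = 594
r = 867 / √(1476 × 594) = 867 / 936.3461 ≈ 0.926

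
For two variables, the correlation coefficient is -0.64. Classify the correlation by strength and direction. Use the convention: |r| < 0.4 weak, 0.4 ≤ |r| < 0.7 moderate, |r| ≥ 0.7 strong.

moderate negative

r = -0.64 < 0 so the relationship is negative.
|r| = 0.64, which falls in the moderate range.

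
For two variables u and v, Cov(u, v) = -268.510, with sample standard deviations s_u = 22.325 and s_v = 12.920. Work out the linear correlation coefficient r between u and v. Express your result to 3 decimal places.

r = Cov(u,v) / (s_u · s_v) = -268.510 / (22.325 × 12.920)
  = -268.510 / 288.4390 ≈ -0.931

-0.931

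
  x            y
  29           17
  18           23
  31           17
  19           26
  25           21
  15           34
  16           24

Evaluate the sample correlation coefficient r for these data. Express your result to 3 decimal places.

n = 7, Σx = 153, Σy = 162, Σx² = 3593, Σy² = 3956, Σxy = 3347
nΣxy − ΣxΣy = 23429 − 24786 = -1357
nΣx² − (Σx)² = 25151 − 23409 = 1742; nΣy² − (Σy)² = 27692 − 26244 = 1448
r = -1357 / √(1742 × 1448) = -1357 / 1588.2116 ≈ -0.854

-0.854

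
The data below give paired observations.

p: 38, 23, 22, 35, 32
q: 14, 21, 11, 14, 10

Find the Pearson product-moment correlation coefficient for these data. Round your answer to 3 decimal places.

-0.267

n = 5, Σp = 150, Σq = 70, Σp² = 4706, Σq² = 1054, Σpq = 2067
nΣpq − ΣpΣq = 10335 − 10500 = -165
nΣp² − (Σp)² = 23530 − 22500 = 1030; nΣq² − (Σq)² = 5270 − 4900 = 370
r = -165 / √(1030 × 370) = -165 / 617.3330 ≈ -0.267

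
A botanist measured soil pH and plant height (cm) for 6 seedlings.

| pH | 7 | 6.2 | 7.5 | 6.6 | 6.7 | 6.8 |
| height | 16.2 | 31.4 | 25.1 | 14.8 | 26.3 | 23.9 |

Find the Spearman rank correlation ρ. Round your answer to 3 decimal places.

Rank pH: 5, 1, 6, 2, 3, 4
Rank height: 2, 6, 4, 1, 5, 3
d = rank(pH) − rank(height): 3, -5, 2, 1, -2, 1; Σd² = 44
ρ = 1 − 6Σd² / [n(n²−1)] = 1 − 6×44 / (6×35) = 1 − 264/210 ≈ -0.257

-0.257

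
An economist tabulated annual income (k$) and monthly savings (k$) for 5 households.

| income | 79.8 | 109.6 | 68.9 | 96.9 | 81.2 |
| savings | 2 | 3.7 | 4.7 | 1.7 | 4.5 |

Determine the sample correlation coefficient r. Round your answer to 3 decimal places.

-0.333

n = 5, Σx = 436.4, Σy = 16.6, Σx² = 39110.46, Σy² = 62.92, Σxy = 1419.08
nΣxy − ΣxΣy = 7095.4 − 7244.24 = -148.84
nΣx² − (Σx)² = 195552.3 − 190444.96 = 5107.34; nΣy² − (Σy)² = 314.6 − 275.56 = 39.04
r = -148.84 / √(5107.34 × 39.04) = -148.84 / 446.5317 ≈ -0.333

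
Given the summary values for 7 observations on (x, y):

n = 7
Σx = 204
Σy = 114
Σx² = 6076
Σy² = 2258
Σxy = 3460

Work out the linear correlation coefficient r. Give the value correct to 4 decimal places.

r = (nΣxy − ΣxΣy) / √[(nΣx² − (Σx)²)(nΣy² − (Σy)²)]
Numerator: 7×3460 − 204×114 = 964
Denominator: √[(42532 − 41616)(15806 − 12996)] = √[916 × 2810] = 1604.3566
r = 964 / 1604.3566 ≈ 0.6009

0.6009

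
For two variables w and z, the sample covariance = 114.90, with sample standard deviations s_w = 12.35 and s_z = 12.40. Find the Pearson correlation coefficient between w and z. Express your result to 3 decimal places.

0.750

r = Cov(w,z) / (s_w · s_z) = 114.90 / (12.35 × 12.40)
  = 114.90 / 153.1400 ≈ 0.750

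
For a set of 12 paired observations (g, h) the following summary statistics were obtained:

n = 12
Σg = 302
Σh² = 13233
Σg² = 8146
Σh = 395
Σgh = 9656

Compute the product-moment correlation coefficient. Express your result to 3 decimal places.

r = (nΣgh − ΣgΣh) / √[(nΣg² − (Σg)²)(nΣh² − (Σh)²)]
Numerator: 12×9656 − 302×395 = -3418
Denominator: √[(97752 − 91204)(158796 − 156025)] = √[6548 × 2771] = 4259.6371
r = -3418 / 4259.6371 ≈ -0.802

-0.802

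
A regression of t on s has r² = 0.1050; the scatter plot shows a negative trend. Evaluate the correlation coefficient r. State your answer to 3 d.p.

-0.324

|r| = √0.1050 = 0.324
The association is negative, so r = −0.324.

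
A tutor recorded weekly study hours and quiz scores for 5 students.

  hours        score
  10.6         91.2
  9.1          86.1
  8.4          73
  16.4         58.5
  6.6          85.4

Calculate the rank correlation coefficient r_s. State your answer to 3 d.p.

-0.100

Rank hours: 4, 3, 2, 5, 1
Rank score: 5, 4, 2, 1, 3
d = rank(hours) − rank(score): -1, -1, 0, 4, -2; Σd² = 22
ρ = 1 − 6Σd² / [n(n²−1)] = 1 − 6×22 / (5×24) = 1 − 132/120 ≈ -0.100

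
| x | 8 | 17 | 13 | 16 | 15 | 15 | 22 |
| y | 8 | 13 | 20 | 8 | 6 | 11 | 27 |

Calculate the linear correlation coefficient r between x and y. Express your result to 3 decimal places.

n = 7, Σx = 106, Σy = 93, Σx² = 1712, Σy² = 1583, Σxy = 1522
nΣxy − ΣxΣy = 10654 − 9858 = 796
nΣx² − (Σx)² = 11984 − 11236 = 748; nΣy² − (Σy)² = 11081 − 8649 = 2432
r = 796 / √(748 × 2432) = 796 / 1348.7535 ≈ 0.590

0.590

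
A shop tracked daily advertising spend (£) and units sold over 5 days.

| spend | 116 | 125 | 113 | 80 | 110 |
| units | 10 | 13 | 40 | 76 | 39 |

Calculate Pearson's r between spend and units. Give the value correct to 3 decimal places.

-0.933

n = 5, Σx = 544, Σy = 178, Σx² = 60350, Σy² = 9166, Σxy = 17675
nΣxy − ΣxΣy = 88375 − 96832 = -8457
nΣx² − (Σx)² = 301750 − 295936 = 5814; nΣy² − (Σy)² = 45830 − 31684 = 14146
r = -8457 / √(5814 × 14146) = -8457 / 9068.8943 ≈ -0.933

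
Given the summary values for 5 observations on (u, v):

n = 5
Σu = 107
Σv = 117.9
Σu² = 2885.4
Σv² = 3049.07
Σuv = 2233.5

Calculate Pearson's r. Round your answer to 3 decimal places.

-0.723

r = (nΣuv − ΣuΣv) / √[(nΣu² − (Σu)²)(nΣv² − (Σv)²)]
Numerator: 5×2233.5 − 107×117.9 = -1447.8
Denominator: √[(14427 − 11449)(15245.35 − 13900.41)] = √[2978 × 1344.94] = 2001.3074
r = -1447.8 / 2001.3074 ≈ -0.723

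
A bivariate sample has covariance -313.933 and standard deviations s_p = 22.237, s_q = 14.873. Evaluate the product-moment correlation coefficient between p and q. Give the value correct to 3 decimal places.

-0.949

r = Cov(p,q) / (s_p · s_q) = -313.933 / (22.237 × 14.873)
  = -313.933 / 330.7309 ≈ -0.949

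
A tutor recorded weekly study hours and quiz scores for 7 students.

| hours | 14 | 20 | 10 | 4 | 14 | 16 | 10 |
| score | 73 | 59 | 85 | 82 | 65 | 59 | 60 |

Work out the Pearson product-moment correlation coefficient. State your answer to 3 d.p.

-0.698

n = 7, Σx = 88, Σy = 483, Σx² = 1264, Σy² = 34065, Σxy = 5834
nΣxy − ΣxΣy = 40838 − 42504 = -1666
nΣx² − (Σx)² = 8848 − 7744 = 1104; nΣy² − (Σy)² = 238455 − 233289 = 5166
r = -1666 / √(1104 × 5166) = -1666 / 2388.1507 ≈ -0.698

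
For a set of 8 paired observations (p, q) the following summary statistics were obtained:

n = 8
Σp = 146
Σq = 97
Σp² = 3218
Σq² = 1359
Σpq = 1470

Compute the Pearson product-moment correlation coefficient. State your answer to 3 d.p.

r = (nΣpq − ΣpΣq) / √[(nΣp² − (Σp)²)(nΣq² − (Σq)²)]
Numerator: 8×1470 − 146×97 = -2402
Denominator: √[(25744 − 21316)(10872 − 9409)] = √[4428 × 1463] = 2545.2238
r = -2402 / 2545.2238 ≈ -0.944

-0.944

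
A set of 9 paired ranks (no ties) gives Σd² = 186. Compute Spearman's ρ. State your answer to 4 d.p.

ρ = 1 − 6Σd² / [n(n²−1)] = 1 − 6×186 / (9×80)
  = 1 − 1116/720 = 1 − 1.55000 ≈ -0.5500

-0.5500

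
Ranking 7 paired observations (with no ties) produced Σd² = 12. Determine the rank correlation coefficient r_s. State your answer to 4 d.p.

ρ = 1 − 6Σd² / [n(n²−1)] = 1 − 6×12 / (7×48)
  = 1 − 72/336 = 1 − 0.21429 ≈ 0.7857

0.7857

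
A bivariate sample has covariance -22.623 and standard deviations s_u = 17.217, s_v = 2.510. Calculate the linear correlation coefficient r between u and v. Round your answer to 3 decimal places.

r = Cov(u,v) / (s_u · s_v) = -22.623 / (17.217 × 2.510)
  = -22.623 / 43.2147 ≈ -0.524

-0.524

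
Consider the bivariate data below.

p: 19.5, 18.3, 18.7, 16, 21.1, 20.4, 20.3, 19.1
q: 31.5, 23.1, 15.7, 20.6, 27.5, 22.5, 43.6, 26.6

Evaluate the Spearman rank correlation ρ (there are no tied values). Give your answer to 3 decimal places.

Rank p: 5, 2, 3, 1, 8, 7, 6, 4
Rank q: 7, 4, 1, 2, 6, 3, 8, 5
d = rank(p) − rank(q): -2, -2, 2, -1, 2, 4, -2, -1; Σd² = 38
ρ = 1 − 6Σd² / [n(n²−1)] = 1 − 6×38 / (8×63) = 1 − 228/504 ≈ 0.548

0.548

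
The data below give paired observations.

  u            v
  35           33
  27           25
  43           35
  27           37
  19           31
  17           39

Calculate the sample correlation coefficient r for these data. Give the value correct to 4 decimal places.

-0.0577

n = 6, Σu = 168, Σv = 200, Σu² = 5182, Σv² = 6790, Σuv = 5586
nΣuv − ΣuΣv = 33516 − 33600 = -84
nΣu² − (Σu)² = 31092 − 28224 = 2868; nΣv² − (Σv)² = 40740 − 40000 = 740
r = -84 / √(2868 × 740) = -84 / 1456.8185 ≈ -0.0577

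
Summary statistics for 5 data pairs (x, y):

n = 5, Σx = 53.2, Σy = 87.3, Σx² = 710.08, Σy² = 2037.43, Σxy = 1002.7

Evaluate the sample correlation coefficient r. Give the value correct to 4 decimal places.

r = (nΣxy − ΣxΣy) / √[(nΣx² − (Σx)²)(nΣy² − (Σy)²)]
Numerator: 5×1002.7 − 53.2×87.3 = 369.14
Denominator: √[(3550.4 − 2830.24)(10187.15 − 7621.29)] = √[720.16 × 2565.86] = 1359.3490
r = 369.14 / 1359.3490 ≈ 0.2716

0.2716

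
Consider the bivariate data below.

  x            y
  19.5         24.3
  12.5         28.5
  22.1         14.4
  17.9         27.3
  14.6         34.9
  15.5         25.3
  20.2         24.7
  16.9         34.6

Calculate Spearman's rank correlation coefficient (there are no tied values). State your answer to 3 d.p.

-0.810

Rank x: 6, 1, 8, 5, 2, 3, 7, 4
Rank y: 2, 6, 1, 5, 8, 4, 3, 7
d = rank(x) − rank(y): 4, -5, 7, 0, -6, -1, 4, -3; Σd² = 152
ρ = 1 − 6Σd² / [n(n²−1)] = 1 − 6×152 / (8×63) = 1 − 912/504 ≈ -0.810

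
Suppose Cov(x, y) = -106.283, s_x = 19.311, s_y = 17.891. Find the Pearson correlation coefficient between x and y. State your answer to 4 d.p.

r = Cov(x,y) / (s_x · s_y) = -106.283 / (19.311 × 17.891)
  = -106.283 / 345.4931 ≈ -0.3076

-0.3076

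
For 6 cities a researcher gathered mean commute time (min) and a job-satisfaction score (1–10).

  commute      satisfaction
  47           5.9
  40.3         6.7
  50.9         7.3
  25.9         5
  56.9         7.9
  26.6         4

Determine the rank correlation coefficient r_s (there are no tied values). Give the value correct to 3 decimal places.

0.886

Rank commute: 4, 3, 5, 1, 6, 2
Rank satisfaction: 3, 4, 5, 2, 6, 1
d = rank(commute) − rank(satisfaction): 1, -1, 0, -1, 0, 1; Σd² = 4
ρ = 1 − 6Σd² / [n(n²−1)] = 1 − 6×4 / (6×35) = 1 − 24/210 ≈ 0.886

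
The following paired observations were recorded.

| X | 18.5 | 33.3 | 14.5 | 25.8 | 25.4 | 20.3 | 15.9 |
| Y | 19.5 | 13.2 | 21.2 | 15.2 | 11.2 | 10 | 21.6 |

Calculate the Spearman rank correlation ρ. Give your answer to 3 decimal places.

-0.643

Rank X: 3, 7, 1, 6, 5, 4, 2
Rank Y: 5, 3, 6, 4, 2, 1, 7
d = rank(X) − rank(Y): -2, 4, -5, 2, 3, 3, -5; Σd² = 92
ρ = 1 − 6Σd² / [n(n²−1)] = 1 − 6×92 / (7×48) = 1 − 552/336 ≈ -0.643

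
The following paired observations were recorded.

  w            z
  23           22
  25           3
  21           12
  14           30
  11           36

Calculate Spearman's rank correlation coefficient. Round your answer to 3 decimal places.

Rank w: 4, 5, 3, 2, 1
Rank z: 3, 1, 2, 4, 5
d = rank(w) − rank(z): 1, 4, 1, -2, -4; Σd² = 38
ρ = 1 − 6Σd² / [n(n²−1)] = 1 − 6×38 / (5×24) = 1 − 228/120 ≈ -0.900

-0.900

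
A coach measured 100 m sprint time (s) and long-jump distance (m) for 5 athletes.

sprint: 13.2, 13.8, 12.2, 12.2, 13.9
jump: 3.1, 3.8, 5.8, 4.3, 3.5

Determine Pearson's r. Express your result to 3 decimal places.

-0.720

n = 5, Σx = 65.3, Σy = 20.5, Σx² = 855.57, Σy² = 88.43, Σxy = 265.23
nΣxy − ΣxΣy = 1326.15 − 1338.65 = -12.5
nΣx² − (Σx)² = 4277.85 − 4264.09 = 13.76; nΣy² − (Σy)² = 442.15 − 420.25 = 21.9
r = -12.5 / √(13.76 × 21.9) = -12.5 / 17.3593 ≈ -0.720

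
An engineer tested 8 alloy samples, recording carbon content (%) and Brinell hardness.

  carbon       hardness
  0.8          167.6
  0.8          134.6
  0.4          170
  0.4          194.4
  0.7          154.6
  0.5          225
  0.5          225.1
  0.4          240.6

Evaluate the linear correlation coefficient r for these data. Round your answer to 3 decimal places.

-0.706

n = 8, Σx = 4.5, Σy = 1511.9, Σx² = 2.75, Σy² = 295982.81, Σxy = 817.03
nΣxy − ΣxΣy = 6536.24 − 6803.55 = -267.31
nΣx² − (Σx)² = 22 − 20.25 = 1.75; nΣy² − (Σy)² = 2367862.48 − 2285841.61 = 82020.87
r = -267.31 / √(1.75 × 82020.87) = -267.31 / 378.8621 ≈ -0.706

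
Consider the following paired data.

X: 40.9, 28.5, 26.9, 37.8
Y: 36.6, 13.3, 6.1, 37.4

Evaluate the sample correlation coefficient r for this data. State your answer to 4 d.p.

0.9752

n = 4, ΣX = 134.1, ΣY = 93.4, ΣX² = 4637.51, ΣY² = 2952.42, ΣXY = 3453.8
nΣXY − ΣXΣY = 13815.2 − 12524.94 = 1290.26
nΣX² − (ΣX)² = 18550.04 − 17982.81 = 567.23; nΣY² − (ΣY)² = 11809.68 − 8723.56 = 3086.12
r = 1290.26 / √(567.23 × 3086.12) = 1290.26 / 1323.0797 ≈ 0.9752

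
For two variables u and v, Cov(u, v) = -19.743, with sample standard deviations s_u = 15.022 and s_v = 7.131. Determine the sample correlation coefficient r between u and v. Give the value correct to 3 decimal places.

-0.184

r = Cov(u,v) / (s_u · s_v) = -19.743 / (15.022 × 7.131)
  = -19.743 / 107.1219 ≈ -0.184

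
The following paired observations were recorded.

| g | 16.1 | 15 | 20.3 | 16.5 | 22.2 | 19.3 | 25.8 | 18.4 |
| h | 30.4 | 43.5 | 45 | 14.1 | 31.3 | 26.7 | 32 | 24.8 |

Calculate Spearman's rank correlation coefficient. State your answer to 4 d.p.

Rank g: 2, 1, 6, 3, 7, 5, 8, 4
Rank h: 4, 7, 8, 1, 5, 3, 6, 2
d = rank(g) − rank(h): -2, -6, -2, 2, 2, 2, 2, 2; Σd² = 64
ρ = 1 − 6Σd² / [n(n²−1)] = 1 − 6×64 / (8×63) = 1 − 384/504 ≈ 0.2381

0.2381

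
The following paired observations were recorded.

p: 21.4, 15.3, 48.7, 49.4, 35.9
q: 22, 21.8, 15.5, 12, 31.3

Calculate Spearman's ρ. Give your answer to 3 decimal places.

-0.600

Rank p: 2, 1, 4, 5, 3
Rank q: 4, 3, 2, 1, 5
d = rank(p) − rank(q): -2, -2, 2, 4, -2; Σd² = 32
ρ = 1 − 6Σd² / [n(n²−1)] = 1 − 6×32 / (5×24) = 1 − 192/120 ≈ -0.600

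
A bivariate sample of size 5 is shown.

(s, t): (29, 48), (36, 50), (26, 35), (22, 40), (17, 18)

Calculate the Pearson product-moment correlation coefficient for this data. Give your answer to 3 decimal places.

0.875

n = 5, Σs = 130, Σt = 191, Σs² = 3586, Σt² = 7953, Σst = 5288
nΣst − ΣsΣt = 26440 − 24830 = 1610
nΣs² − (Σs)² = 17930 − 16900 = 1030; nΣt² − (Σt)² = 39765 − 36481 = 3284
r = 1610 / √(1030 × 3284) = 1610 / 1839.1629 ≈ 0.875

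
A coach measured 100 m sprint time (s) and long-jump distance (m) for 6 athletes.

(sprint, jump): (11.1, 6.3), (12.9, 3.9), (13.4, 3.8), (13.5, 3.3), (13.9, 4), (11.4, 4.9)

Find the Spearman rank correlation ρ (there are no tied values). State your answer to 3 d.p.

-0.657

Rank sprint: 1, 3, 4, 5, 6, 2
Rank jump: 6, 3, 2, 1, 4, 5
d = rank(sprint) − rank(jump): -5, 0, 2, 4, 2, -3; Σd² = 58
ρ = 1 − 6Σd² / [n(n²−1)] = 1 − 6×58 / (6×35) = 1 − 348/210 ≈ -0.657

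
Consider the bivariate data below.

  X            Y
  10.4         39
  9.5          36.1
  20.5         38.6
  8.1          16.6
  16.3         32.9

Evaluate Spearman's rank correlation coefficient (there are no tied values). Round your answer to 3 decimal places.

Rank X: 3, 2, 5, 1, 4
Rank Y: 5, 3, 4, 1, 2
d = rank(X) − rank(Y): -2, -1, 1, 0, 2; Σd² = 10
ρ = 1 − 6Σd² / [n(n²−1)] = 1 − 6×10 / (5×24) = 1 − 60/120 ≈ 0.500

0.500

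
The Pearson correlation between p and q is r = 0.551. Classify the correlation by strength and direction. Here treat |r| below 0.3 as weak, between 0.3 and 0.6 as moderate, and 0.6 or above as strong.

r = 0.551 > 0 so the relationship is positive.
|r| = 0.551, which falls in the moderate range.

moderate positive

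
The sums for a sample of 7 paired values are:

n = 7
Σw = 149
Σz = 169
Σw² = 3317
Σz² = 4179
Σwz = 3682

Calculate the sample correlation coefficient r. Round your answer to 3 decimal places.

0.707

r = (nΣwz − ΣwΣz) / √[(nΣw² − (Σw)²)(nΣz² − (Σz)²)]
Numerator: 7×3682 − 149×169 = 593
Denominator: √[(23219 − 22201)(29253 − 28561)] = √[1018 × 692] = 839.3188
r = 593 / 839.3188 ≈ 0.707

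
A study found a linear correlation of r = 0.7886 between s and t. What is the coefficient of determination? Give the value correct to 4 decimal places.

0.6219

r² = (0.7886)² = 0.6219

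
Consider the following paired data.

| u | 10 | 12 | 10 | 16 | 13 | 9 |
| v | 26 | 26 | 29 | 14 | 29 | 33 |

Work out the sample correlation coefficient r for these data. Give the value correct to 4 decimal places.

n = 6, Σu = 70, Σv = 157, Σu² = 850, Σv² = 4319, Σuv = 1760
nΣuv − ΣuΣv = 10560 − 10990 = -430
nΣu² − (Σu)² = 5100 − 4900 = 200; nΣv² − (Σv)² = 25914 − 24649 = 1265
r = -430 / √(200 × 1265) = -430 / 502.9911 ≈ -0.8549

-0.8549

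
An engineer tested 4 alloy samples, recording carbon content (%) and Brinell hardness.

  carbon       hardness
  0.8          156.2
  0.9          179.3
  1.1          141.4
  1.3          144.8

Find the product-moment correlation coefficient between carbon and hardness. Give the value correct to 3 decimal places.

n = 4, Σx = 4.1, Σy = 621.7, Σx² = 4.35, Σy² = 97507.93, Σxy = 630.11
nΣxy − ΣxΣy = 2520.44 − 2548.97 = -28.53
nΣx² − (Σx)² = 17.4 − 16.81 = 0.59; nΣy² − (Σy)² = 390031.72 − 386510.89 = 3520.83
r = -28.53 / √(0.59 × 3520.83) = -28.53 / 45.5773 ≈ -0.626

-0.626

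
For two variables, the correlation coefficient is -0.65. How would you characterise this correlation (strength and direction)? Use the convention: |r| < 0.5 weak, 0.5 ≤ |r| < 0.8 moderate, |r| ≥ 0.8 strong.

moderate negative

r = -0.65 < 0 so the relationship is negative.
|r| = 0.65, which falls in the moderate range.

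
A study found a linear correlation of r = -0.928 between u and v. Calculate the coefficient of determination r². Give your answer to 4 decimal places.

0.8612

r² = (-0.928)² = 0.8612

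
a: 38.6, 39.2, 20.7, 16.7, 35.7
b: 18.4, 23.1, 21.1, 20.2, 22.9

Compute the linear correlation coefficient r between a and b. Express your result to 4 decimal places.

n = 5, Σa = 150.9, Σb = 105.7, Σa² = 5008.47, Σb² = 2249.83, Σab = 3207.4
nΣab − ΣaΣb = 16037 − 15950.13 = 86.87
nΣa² − (Σa)² = 25042.35 − 22770.81 = 2271.54; nΣb² − (Σb)² = 11249.15 − 11172.49 = 76.66
r = 86.87 / √(2271.54 × 76.66) = 86.87 / 417.2964 ≈ 0.2082

0.2082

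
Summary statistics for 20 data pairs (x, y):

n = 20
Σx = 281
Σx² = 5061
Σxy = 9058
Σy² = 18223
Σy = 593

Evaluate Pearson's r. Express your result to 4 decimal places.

r = (nΣxy − ΣxΣy) / √[(nΣx² − (Σx)²)(nΣy² − (Σy)²)]
Numerator: 20×9058 − 281×593 = 14527
Denominator: √[(101220 − 78961)(364460 − 351649)] = √[22259 × 12811] = 16886.6826
r = 14527 / 16886.6826 ≈ 0.8603

0.8603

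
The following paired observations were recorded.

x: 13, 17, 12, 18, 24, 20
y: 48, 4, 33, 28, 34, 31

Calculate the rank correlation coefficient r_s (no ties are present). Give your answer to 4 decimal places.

Rank x: 2, 3, 1, 4, 6, 5
Rank y: 6, 1, 4, 2, 5, 3
d = rank(x) − rank(y): -4, 2, -3, 2, 1, 2; Σd² = 38
ρ = 1 − 6Σd² / [n(n²−1)] = 1 − 6×38 / (6×35) = 1 − 228/210 ≈ -0.0857

-0.0857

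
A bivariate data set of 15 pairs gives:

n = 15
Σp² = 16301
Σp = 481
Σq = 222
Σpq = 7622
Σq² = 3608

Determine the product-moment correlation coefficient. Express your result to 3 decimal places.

0.946

r = (nΣpq − ΣpΣq) / √[(nΣp² − (Σp)²)(nΣq² − (Σq)²)]
Numerator: 15×7622 − 481×222 = 7548
Denominator: √[(244515 − 231361)(54120 − 49284)] = √[13154 × 4836] = 7975.7598
r = 7548 / 7975.7598 ≈ 0.946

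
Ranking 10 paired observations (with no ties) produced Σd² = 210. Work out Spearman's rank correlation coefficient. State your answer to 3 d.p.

ρ = 1 − 6Σd² / [n(n²−1)] = 1 − 6×210 / (10×99)
  = 1 − 1260/990 = 1 − 1.2727 ≈ -0.273

-0.273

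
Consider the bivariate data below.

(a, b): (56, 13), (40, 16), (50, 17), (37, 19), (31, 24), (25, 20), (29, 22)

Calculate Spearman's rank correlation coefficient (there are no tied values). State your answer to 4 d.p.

-0.8214

Rank a: 7, 5, 6, 4, 3, 1, 2
Rank b: 1, 2, 3, 4, 7, 5, 6
d = rank(a) − rank(b): 6, 3, 3, 0, -4, -4, -4; Σd² = 102
ρ = 1 − 6Σd² / [n(n²−1)] = 1 − 6×102 / (7×48) = 1 − 612/336 ≈ -0.8214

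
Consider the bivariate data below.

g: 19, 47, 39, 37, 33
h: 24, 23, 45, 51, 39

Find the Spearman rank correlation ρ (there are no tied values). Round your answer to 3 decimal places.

-0.100

Rank g: 1, 5, 4, 3, 2
Rank h: 2, 1, 4, 5, 3
d = rank(g) − rank(h): -1, 4, 0, -2, -1; Σd² = 22
ρ = 1 − 6Σd² / [n(n²−1)] = 1 − 6×22 / (5×24) = 1 − 132/120 ≈ -0.100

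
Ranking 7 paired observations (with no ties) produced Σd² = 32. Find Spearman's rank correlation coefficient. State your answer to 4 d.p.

ρ = 1 − 6Σd² / [n(n²−1)] = 1 − 6×32 / (7×48)
  = 1 − 192/336 = 1 − 0.57143 ≈ 0.4286

0.4286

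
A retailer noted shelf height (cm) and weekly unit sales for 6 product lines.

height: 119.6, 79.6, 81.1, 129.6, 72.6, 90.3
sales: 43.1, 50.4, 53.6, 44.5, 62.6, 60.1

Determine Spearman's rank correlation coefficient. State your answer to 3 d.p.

-0.714

Rank height: 5, 2, 3, 6, 1, 4
Rank sales: 1, 3, 4, 2, 6, 5
d = rank(height) − rank(sales): 4, -1, -1, 4, -5, -1; Σd² = 60
ρ = 1 − 6Σd² / [n(n²−1)] = 1 − 6×60 / (6×35) = 1 − 360/210 ≈ -0.714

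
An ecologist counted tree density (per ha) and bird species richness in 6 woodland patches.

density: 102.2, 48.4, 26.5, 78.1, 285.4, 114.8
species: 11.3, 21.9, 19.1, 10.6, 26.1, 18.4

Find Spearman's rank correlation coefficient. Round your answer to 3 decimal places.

Rank density: 4, 2, 1, 3, 6, 5
Rank species: 2, 5, 4, 1, 6, 3
d = rank(density) − rank(species): 2, -3, -3, 2, 0, 2; Σd² = 30
ρ = 1 − 6Σd² / [n(n²−1)] = 1 − 6×30 / (6×35) = 1 − 180/210 ≈ 0.143

0.143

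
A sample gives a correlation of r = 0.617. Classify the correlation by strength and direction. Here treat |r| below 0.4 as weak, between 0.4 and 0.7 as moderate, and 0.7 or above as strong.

r = 0.617 > 0 so the relationship is positive.
|r| = 0.617, which falls in the moderate range.

moderate positive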